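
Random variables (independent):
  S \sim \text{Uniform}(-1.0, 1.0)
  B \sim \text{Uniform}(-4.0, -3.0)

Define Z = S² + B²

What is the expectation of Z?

E[Z] = E[S²] + E[B²]
E[S²] = Var(S) + E[S]² = 0.33333333 + 0 = 0.33333333
E[B²] = Var(B) + E[B]² = 0.083333333 + 12.25 = 12.333333
E[Z] = 0.33333333 + 12.333333 = 12.666667

12.666667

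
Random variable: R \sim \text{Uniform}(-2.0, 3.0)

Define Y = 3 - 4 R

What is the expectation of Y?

For Y = -4R + 3:
E[Y] = -4 * E[R] + 3
E[R] = (-2 + 3)/2 = 0.5
E[Y] = -4 * 0.5 + 3 = 1

1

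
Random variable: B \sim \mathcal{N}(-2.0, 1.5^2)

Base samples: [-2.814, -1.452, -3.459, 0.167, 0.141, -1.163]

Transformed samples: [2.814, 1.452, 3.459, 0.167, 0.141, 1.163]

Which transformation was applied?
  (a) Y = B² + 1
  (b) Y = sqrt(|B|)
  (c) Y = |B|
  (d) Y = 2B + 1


Checking option (c) Y = |B|:
  B = -2.814 -> Y = 2.814 ✓
  B = -1.452 -> Y = 1.452 ✓
  B = -3.459 -> Y = 3.459 ✓
All samples match this transformation.

(c) |B|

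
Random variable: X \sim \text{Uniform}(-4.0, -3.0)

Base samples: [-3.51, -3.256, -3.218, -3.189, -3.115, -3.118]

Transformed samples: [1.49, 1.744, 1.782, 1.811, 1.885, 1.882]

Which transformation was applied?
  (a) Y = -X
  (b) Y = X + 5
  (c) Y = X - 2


Checking option (b) Y = X + 5:
  X = -3.51 -> Y = 1.49 ✓
  X = -3.256 -> Y = 1.744 ✓
  X = -3.218 -> Y = 1.782 ✓
All samples match this transformation.

(b) X + 5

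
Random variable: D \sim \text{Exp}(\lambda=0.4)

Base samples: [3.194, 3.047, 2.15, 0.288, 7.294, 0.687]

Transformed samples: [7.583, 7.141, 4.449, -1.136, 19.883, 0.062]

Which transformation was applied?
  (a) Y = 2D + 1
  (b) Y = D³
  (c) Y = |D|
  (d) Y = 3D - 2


Checking option (d) Y = 3D - 2:
  D = 3.194 -> Y = 7.583 ✓
  D = 3.047 -> Y = 7.141 ✓
  D = 2.15 -> Y = 4.449 ✓
All samples match this transformation.

(d) 3D - 2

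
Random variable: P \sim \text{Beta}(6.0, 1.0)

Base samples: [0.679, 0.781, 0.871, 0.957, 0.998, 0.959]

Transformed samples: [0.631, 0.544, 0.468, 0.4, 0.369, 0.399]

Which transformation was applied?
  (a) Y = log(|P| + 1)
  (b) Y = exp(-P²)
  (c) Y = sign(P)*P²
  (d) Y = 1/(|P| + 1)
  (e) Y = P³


Checking option (b) Y = exp(-P²):
  P = 0.679 -> Y = 0.631 ✓
  P = 0.781 -> Y = 0.544 ✓
  P = 0.871 -> Y = 0.468 ✓
All samples match this transformation.

(b) exp(-P²)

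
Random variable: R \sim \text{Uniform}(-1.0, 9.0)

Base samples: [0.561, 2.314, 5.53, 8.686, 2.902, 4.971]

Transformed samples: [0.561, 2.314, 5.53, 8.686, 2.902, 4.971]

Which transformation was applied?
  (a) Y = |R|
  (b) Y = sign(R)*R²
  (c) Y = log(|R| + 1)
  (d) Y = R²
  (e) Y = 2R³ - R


Checking option (a) Y = |R|:
  R = 0.561 -> Y = 0.561 ✓
  R = 2.314 -> Y = 2.314 ✓
  R = 5.53 -> Y = 5.53 ✓
All samples match this transformation.

(a) |R|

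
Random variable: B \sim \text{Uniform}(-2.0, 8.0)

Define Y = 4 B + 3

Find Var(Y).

For Y = aB + b: Var(Y) = a² * Var(B)
Var(B) = (8 + 2)^2/12 = 8.3333333
Var(Y) = 4² * 8.3333333 = 16 * 8.3333333 = 133.33333

133.33333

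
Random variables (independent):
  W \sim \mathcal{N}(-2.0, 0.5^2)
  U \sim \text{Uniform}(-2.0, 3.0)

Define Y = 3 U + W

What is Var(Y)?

For independent RVs: Var(aX + bY) = a²Var(X) + b²Var(Y)
Var(W) = 0.25
Var(U) = 2.0833333
Var(Y) = 1²*0.25 + 3²*2.0833333
= 1*0.25 + 9*2.0833333 = 19

19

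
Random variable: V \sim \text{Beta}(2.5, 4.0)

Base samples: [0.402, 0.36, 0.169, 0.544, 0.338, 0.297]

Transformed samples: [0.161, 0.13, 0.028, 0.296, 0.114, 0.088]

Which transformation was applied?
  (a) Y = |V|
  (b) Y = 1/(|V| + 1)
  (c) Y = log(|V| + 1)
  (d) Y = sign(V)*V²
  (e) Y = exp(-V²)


Checking option (d) Y = sign(V)*V²:
  V = 0.402 -> Y = 0.161 ✓
  V = 0.36 -> Y = 0.13 ✓
  V = 0.169 -> Y = 0.028 ✓
All samples match this transformation.

(d) sign(V)*V²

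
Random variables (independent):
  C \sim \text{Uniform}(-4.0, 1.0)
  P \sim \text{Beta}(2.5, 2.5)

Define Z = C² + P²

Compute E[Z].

E[Z] = E[C²] + E[P²]
E[C²] = Var(C) + E[C]² = 2.0833333 + 2.25 = 4.3333333
E[P²] = Var(P) + E[P]² = 0.041666667 + 0.25 = 0.29166667
E[Z] = 4.3333333 + 0.29166667 = 4.625

4.625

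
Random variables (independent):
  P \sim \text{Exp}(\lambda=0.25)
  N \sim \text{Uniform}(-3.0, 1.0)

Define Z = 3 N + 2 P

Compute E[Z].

E[Z] = 2*E[P] + 3*E[N]
E[P] = 4
E[N] = -1
E[Z] = 2*4 + 3*(-1) = 5

5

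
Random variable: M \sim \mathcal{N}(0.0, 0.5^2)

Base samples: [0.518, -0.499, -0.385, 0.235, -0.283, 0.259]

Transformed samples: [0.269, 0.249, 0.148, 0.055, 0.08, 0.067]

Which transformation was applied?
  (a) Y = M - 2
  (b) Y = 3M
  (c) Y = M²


Checking option (c) Y = M²:
  M = 0.518 -> Y = 0.269 ✓
  M = -0.499 -> Y = 0.249 ✓
  M = -0.385 -> Y = 0.148 ✓
All samples match this transformation.

(c) M²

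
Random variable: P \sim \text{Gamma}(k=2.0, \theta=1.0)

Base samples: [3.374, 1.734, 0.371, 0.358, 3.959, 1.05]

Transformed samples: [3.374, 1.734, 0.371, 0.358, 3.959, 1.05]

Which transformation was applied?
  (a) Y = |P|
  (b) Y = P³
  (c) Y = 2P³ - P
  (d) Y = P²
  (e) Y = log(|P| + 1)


Checking option (a) Y = |P|:
  P = 3.374 -> Y = 3.374 ✓
  P = 1.734 -> Y = 1.734 ✓
  P = 0.371 -> Y = 0.371 ✓
All samples match this transformation.

(a) |P|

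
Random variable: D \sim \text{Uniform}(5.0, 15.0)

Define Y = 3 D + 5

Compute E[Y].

For Y = 3D + 5:
E[Y] = 3 * E[D] + 5
E[D] = (5 + 15)/2 = 10
E[Y] = 3 * 10 + 5 = 35

35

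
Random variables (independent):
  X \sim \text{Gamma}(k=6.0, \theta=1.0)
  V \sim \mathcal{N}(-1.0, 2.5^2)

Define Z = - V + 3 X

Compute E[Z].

E[Z] = 3*E[X] - 1*E[V]
E[X] = 6
E[V] = -1
E[Z] = 3*6 - 1*(-1) = 19

19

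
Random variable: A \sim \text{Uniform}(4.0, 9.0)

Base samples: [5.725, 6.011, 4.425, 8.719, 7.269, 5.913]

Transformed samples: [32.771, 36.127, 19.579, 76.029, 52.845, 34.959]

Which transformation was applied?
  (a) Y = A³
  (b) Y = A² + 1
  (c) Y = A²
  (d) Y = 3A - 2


Checking option (c) Y = A²:
  A = 5.725 -> Y = 32.771 ✓
  A = 6.011 -> Y = 36.127 ✓
  A = 4.425 -> Y = 19.579 ✓
All samples match this transformation.

(c) A²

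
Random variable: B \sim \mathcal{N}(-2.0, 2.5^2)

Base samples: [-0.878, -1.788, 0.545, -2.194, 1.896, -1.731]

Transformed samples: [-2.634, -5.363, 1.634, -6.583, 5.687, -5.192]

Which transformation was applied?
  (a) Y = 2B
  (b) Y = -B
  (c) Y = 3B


Checking option (c) Y = 3B:
  B = -0.878 -> Y = -2.634 ✓
  B = -1.788 -> Y = -5.363 ✓
  B = 0.545 -> Y = 1.634 ✓
All samples match this transformation.

(c) 3B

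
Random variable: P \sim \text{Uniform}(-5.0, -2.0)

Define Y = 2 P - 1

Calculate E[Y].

For Y = 2P - 1:
E[Y] = 2 * E[P] - 1
E[P] = (-5 - 2)/2 = -3.5
E[Y] = 2 * (-3.5) - 1 = -8

-8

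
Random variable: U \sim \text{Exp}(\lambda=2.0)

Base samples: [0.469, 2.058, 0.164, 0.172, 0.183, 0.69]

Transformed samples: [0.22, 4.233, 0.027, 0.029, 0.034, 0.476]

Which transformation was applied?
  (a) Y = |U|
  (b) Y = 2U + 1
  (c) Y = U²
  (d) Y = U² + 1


Checking option (c) Y = U²:
  U = 0.469 -> Y = 0.22 ✓
  U = 2.058 -> Y = 4.233 ✓
  U = 0.164 -> Y = 0.027 ✓
All samples match this transformation.

(c) U²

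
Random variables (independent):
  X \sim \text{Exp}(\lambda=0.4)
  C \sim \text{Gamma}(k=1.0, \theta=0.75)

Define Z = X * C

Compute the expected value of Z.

For independent RVs: E[XY] = E[X]*E[Y]
E[X] = 2.5
E[C] = 0.75
E[Z] = 2.5 * 0.75 = 1.875

1.875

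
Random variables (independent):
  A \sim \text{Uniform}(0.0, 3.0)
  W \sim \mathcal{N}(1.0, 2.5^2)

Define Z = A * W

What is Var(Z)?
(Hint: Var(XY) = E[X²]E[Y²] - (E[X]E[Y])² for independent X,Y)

Var(XY) = E[X²]E[Y²] - (E[X]E[Y])²
E[A] = 1.5, Var(A) = 0.75
E[W] = 1, Var(W) = 6.25
E[A²] = 0.75 + 1.5² = 3
E[W²] = 6.25 + 1² = 7.25
Var(Z) = 3*7.25 - (1.5*1)²
= 21.75 - 2.25 = 19.5

19.5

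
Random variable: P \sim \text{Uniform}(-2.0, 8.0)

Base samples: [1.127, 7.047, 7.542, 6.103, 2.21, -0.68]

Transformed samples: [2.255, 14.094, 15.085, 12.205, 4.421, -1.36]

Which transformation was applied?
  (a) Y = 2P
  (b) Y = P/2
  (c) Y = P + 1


Checking option (a) Y = 2P:
  P = 1.127 -> Y = 2.255 ✓
  P = 7.047 -> Y = 14.094 ✓
  P = 7.542 -> Y = 15.085 ✓
All samples match this transformation.

(a) 2P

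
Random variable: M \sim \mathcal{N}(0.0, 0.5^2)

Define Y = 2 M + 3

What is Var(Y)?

For Y = aM + b: Var(Y) = a² * Var(M)
Var(M) = 0.5^2 = 0.25
Var(Y) = 2² * 0.25 = 4 * 0.25 = 1

1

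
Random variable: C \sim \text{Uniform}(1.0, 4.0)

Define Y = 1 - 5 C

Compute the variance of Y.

For Y = aC + b: Var(Y) = a² * Var(C)
Var(C) = (4 - 1)^2/12 = 0.75
Var(Y) = (-5)² * 0.75 = 25 * 0.75 = 18.75

18.75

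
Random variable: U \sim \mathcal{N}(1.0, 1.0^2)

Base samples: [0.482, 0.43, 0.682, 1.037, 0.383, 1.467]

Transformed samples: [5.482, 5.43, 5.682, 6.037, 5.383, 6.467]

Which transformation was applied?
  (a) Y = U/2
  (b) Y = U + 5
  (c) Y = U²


Checking option (b) Y = U + 5:
  U = 0.482 -> Y = 5.482 ✓
  U = 0.43 -> Y = 5.43 ✓
  U = 0.682 -> Y = 5.682 ✓
All samples match this transformation.

(b) U + 5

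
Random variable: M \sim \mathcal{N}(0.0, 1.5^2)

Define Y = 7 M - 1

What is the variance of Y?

For Y = aM + b: Var(Y) = a² * Var(M)
Var(M) = 1.5^2 = 2.25
Var(Y) = 7² * 2.25 = 49 * 2.25 = 110.25

110.25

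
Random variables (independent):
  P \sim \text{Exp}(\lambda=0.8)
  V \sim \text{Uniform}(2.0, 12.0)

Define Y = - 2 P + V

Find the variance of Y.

For independent RVs: Var(aX + bY) = a²Var(X) + b²Var(Y)
Var(P) = 1.5625
Var(V) = 8.3333333
Var(Y) = (-2)²*1.5625 + 1²*8.3333333
= 4*1.5625 + 1*8.3333333 = 14.583333

14.583333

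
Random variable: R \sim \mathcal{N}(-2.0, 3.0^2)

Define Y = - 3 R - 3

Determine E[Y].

For Y = -3R - 3:
E[Y] = -3 * E[R] - 3
E[R] = -2.0 = -2
E[Y] = -3 * (-2) - 3 = 3

3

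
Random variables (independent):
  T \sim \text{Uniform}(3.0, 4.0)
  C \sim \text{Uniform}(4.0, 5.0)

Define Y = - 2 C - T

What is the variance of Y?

For independent RVs: Var(aX + bY) = a²Var(X) + b²Var(Y)
Var(T) = 0.083333333
Var(C) = 0.083333333
Var(Y) = (-1)²*0.083333333 + (-2)²*0.083333333
= 1*0.083333333 + 4*0.083333333 = 0.41666667

0.41666667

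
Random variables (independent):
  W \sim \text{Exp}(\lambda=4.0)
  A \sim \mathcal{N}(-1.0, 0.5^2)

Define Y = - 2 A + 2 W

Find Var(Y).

For independent RVs: Var(aX + bY) = a²Var(X) + b²Var(Y)
Var(W) = 0.0625
Var(A) = 0.25
Var(Y) = 2²*0.0625 + (-2)²*0.25
= 4*0.0625 + 4*0.25 = 1.25

1.25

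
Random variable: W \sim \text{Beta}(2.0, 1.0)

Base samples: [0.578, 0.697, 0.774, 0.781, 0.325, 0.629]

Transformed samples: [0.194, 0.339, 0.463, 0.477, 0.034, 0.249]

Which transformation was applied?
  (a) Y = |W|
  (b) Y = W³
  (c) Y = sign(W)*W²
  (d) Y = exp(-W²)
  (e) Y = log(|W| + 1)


Checking option (b) Y = W³:
  W = 0.578 -> Y = 0.194 ✓
  W = 0.697 -> Y = 0.339 ✓
  W = 0.774 -> Y = 0.463 ✓
All samples match this transformation.

(b) W³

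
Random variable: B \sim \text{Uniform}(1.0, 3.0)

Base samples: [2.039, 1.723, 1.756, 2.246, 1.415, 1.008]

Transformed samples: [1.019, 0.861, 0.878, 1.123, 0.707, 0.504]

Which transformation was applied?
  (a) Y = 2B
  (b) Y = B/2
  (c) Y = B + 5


Checking option (b) Y = B/2:
  B = 2.039 -> Y = 1.019 ✓
  B = 1.723 -> Y = 0.861 ✓
  B = 1.756 -> Y = 0.878 ✓
All samples match this transformation.

(b) B/2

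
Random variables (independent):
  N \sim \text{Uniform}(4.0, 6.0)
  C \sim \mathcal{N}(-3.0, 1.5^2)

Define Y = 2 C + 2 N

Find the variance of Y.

For independent RVs: Var(aX + bY) = a²Var(X) + b²Var(Y)
Var(N) = 0.33333333
Var(C) = 2.25
Var(Y) = 2²*0.33333333 + 2²*2.25
= 4*0.33333333 + 4*2.25 = 10.333333

10.333333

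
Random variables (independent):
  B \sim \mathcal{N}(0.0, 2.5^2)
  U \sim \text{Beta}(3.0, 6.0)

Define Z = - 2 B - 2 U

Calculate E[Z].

E[Z] = -2*E[B] - 2*E[U]
E[B] = 0
E[U] = 0.33333333
E[Z] = -2*0 - 2*0.33333333 = -0.66666667

-0.66666667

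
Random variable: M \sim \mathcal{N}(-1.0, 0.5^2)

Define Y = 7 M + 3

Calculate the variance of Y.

For Y = aM + b: Var(Y) = a² * Var(M)
Var(M) = 0.5^2 = 0.25
Var(Y) = 7² * 0.25 = 49 * 0.25 = 12.25

12.25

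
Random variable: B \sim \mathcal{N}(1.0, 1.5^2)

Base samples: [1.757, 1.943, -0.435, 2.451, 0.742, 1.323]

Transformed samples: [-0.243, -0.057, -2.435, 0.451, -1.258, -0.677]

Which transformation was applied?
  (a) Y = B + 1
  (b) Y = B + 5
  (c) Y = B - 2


Checking option (c) Y = B - 2:
  B = 1.757 -> Y = -0.243 ✓
  B = 1.943 -> Y = -0.057 ✓
  B = -0.435 -> Y = -2.435 ✓
All samples match this transformation.

(c) B - 2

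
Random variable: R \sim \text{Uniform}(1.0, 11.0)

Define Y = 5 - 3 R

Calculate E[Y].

For Y = -3R + 5:
E[Y] = -3 * E[R] + 5
E[R] = (1 + 11)/2 = 6
E[Y] = -3 * 6 + 5 = -13

-13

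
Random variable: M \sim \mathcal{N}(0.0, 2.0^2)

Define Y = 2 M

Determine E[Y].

For Y = 2M:
E[Y] = 2 * E[M]
E[M] = 0.0 = 0
E[Y] = 2 * 0 = 0

0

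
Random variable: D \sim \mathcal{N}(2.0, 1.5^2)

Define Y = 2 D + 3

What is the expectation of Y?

For Y = 2D + 3:
E[Y] = 2 * E[D] + 3
E[D] = 2.0 = 2
E[Y] = 2 * 2 + 3 = 7

7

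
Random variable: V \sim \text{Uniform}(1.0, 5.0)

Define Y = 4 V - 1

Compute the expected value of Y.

For Y = 4V - 1:
E[Y] = 4 * E[V] - 1
E[V] = (1 + 5)/2 = 3
E[Y] = 4 * 3 - 1 = 11

11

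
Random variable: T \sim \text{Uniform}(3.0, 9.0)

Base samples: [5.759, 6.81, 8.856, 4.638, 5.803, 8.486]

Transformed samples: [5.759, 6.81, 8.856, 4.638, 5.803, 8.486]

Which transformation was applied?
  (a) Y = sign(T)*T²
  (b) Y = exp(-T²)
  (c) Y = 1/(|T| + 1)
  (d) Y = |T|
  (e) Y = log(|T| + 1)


Checking option (d) Y = |T|:
  T = 5.759 -> Y = 5.759 ✓
  T = 6.81 -> Y = 6.81 ✓
  T = 8.856 -> Y = 8.856 ✓
All samples match this transformation.

(d) |T|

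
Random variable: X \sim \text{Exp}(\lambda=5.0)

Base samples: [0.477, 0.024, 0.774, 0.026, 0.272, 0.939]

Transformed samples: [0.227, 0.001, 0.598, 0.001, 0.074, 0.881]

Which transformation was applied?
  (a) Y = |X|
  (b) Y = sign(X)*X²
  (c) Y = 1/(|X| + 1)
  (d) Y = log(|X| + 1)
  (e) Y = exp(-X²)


Checking option (b) Y = sign(X)*X²:
  X = 0.477 -> Y = 0.227 ✓
  X = 0.024 -> Y = 0.001 ✓
  X = 0.774 -> Y = 0.598 ✓
All samples match this transformation.

(b) sign(X)*X²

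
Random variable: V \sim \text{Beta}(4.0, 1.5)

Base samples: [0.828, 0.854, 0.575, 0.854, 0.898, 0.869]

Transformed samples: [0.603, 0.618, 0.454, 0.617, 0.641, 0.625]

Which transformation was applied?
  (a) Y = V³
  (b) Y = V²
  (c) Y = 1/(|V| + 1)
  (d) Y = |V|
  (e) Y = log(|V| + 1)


Checking option (e) Y = log(|V| + 1):
  V = 0.828 -> Y = 0.603 ✓
  V = 0.854 -> Y = 0.618 ✓
  V = 0.575 -> Y = 0.454 ✓
All samples match this transformation.

(e) log(|V| + 1)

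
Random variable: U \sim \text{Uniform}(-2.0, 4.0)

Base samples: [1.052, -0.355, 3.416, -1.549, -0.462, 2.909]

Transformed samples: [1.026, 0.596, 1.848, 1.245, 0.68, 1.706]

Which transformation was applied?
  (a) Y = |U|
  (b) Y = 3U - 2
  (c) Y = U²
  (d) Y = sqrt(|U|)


Checking option (d) Y = sqrt(|U|):
  U = 1.052 -> Y = 1.026 ✓
  U = -0.355 -> Y = 0.596 ✓
  U = 3.416 -> Y = 1.848 ✓
All samples match this transformation.

(d) sqrt(|U|)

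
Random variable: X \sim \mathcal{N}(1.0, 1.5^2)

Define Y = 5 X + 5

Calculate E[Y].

For Y = 5X + 5:
E[Y] = 5 * E[X] + 5
E[X] = 1.0 = 1
E[Y] = 5 * 1 + 5 = 10

10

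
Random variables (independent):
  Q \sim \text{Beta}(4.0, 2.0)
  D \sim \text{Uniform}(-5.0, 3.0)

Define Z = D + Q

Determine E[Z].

E[Z] = 1*E[Q] + 1*E[D]
E[Q] = 0.66666667
E[D] = -1
E[Z] = 1*0.66666667 + 1*(-1) = -0.33333333

-0.33333333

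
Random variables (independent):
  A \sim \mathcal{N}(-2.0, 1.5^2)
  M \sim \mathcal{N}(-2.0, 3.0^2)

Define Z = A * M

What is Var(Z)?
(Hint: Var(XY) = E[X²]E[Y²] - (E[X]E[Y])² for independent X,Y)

Var(XY) = E[X²]E[Y²] - (E[X]E[Y])²
E[A] = -2, Var(A) = 2.25
E[M] = -2, Var(M) = 9
E[A²] = 2.25 + (-2)² = 6.25
E[M²] = 9 + (-2)² = 13
Var(Z) = 6.25*13 - (-2*(-2))²
= 81.25 - 16 = 65.25

65.25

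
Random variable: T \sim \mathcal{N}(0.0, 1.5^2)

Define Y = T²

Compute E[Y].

Using E[X²] = Var(X) + (E[X])²:
E[T] = 0
Var(T) = 1.5^2 = 2.25
E[T²] = 2.25 + 0² = 2.25 + 0 = 2.25

2.25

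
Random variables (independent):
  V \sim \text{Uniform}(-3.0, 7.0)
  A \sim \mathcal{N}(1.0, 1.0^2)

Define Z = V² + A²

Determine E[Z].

E[Z] = E[V²] + E[A²]
E[V²] = Var(V) + E[V]² = 8.3333333 + 4 = 12.333333
E[A²] = Var(A) + E[A]² = 1 + 1 = 2
E[Z] = 12.333333 + 2 = 14.333333

14.333333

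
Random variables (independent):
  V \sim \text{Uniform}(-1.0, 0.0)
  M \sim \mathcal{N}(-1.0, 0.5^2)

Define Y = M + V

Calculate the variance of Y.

For independent RVs: Var(aX + bY) = a²Var(X) + b²Var(Y)
Var(V) = 0.083333333
Var(M) = 0.25
Var(Y) = 1²*0.083333333 + 1²*0.25
= 1*0.083333333 + 1*0.25 = 0.33333333

0.33333333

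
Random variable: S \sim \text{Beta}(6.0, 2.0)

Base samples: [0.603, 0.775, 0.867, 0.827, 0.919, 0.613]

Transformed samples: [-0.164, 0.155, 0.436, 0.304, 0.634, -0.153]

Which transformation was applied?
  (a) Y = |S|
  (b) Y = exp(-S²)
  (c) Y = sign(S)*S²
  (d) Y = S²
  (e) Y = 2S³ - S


Checking option (e) Y = 2S³ - S:
  S = 0.603 -> Y = -0.164 ✓
  S = 0.775 -> Y = 0.155 ✓
  S = 0.867 -> Y = 0.436 ✓
All samples match this transformation.

(e) 2S³ - S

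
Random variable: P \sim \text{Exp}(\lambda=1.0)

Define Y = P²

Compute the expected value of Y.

E[P²] = Var(P) + (E[P])² = 1 + 1 = 2

2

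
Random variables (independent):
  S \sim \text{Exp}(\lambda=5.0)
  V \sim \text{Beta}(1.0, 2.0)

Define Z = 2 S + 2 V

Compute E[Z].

E[Z] = 2*E[S] + 2*E[V]
E[S] = 0.2
E[V] = 0.33333333
E[Z] = 2*0.2 + 2*0.33333333 = 1.0666667

1.0666667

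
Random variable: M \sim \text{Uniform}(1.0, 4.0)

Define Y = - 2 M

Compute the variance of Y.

For Y = aM + b: Var(Y) = a² * Var(M)
Var(M) = (4 - 1)^2/12 = 0.75
Var(Y) = (-2)² * 0.75 = 4 * 0.75 = 3

3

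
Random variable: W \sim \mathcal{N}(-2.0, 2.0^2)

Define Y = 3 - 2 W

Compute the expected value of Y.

For Y = -2W + 3:
E[Y] = -2 * E[W] + 3
E[W] = -2.0 = -2
E[Y] = -2 * (-2) + 3 = 7

7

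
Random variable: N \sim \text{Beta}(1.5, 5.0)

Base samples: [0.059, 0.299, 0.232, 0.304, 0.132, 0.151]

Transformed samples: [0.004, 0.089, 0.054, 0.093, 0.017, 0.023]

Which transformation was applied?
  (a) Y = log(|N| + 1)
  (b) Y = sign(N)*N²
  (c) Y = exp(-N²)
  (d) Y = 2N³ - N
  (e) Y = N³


Checking option (b) Y = sign(N)*N²:
  N = 0.059 -> Y = 0.004 ✓
  N = 0.299 -> Y = 0.089 ✓
  N = 0.232 -> Y = 0.054 ✓
All samples match this transformation.

(b) sign(N)*N²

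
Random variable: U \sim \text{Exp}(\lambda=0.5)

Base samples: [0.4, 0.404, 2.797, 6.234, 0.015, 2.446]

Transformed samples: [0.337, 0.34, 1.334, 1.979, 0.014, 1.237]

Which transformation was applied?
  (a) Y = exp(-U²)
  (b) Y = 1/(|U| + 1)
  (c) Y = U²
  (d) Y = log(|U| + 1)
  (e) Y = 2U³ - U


Checking option (d) Y = log(|U| + 1):
  U = 0.4 -> Y = 0.337 ✓
  U = 0.404 -> Y = 0.34 ✓
  U = 2.797 -> Y = 1.334 ✓
All samples match this transformation.

(d) log(|U| + 1)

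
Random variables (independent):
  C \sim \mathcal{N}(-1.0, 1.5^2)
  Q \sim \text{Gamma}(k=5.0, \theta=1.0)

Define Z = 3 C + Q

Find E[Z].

E[Z] = 3*E[C] + 1*E[Q]
E[C] = -1
E[Q] = 5
E[Z] = 3*(-1) + 1*5 = 2

2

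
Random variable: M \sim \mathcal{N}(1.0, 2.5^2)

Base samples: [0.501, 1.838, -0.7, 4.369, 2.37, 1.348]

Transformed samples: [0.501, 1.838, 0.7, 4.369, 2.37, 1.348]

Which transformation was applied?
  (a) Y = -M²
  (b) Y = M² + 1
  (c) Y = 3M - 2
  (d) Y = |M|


Checking option (d) Y = |M|:
  M = 0.501 -> Y = 0.501 ✓
  M = 1.838 -> Y = 1.838 ✓
  M = -0.7 -> Y = 0.7 ✓
All samples match this transformation.

(d) |M|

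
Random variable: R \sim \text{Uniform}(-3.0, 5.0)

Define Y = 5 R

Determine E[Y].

For Y = 5R:
E[Y] = 5 * E[R]
E[R] = (-3 + 5)/2 = 1
E[Y] = 5 * 1 = 5

5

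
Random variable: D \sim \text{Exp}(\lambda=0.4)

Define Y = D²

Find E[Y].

Using E[X²] = Var(X) + (E[X])²:
E[D] = 2.5
Var(D) = 1/0.4^2 = 6.25
E[D²] = 6.25 + 2.5² = 6.25 + 6.25 = 12.5

12.5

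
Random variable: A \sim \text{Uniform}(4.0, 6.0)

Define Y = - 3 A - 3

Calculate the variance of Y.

For Y = aA + b: Var(Y) = a² * Var(A)
Var(A) = (6 - 4)^2/12 = 0.33333333
Var(Y) = (-3)² * 0.33333333 = 9 * 0.33333333 = 3

3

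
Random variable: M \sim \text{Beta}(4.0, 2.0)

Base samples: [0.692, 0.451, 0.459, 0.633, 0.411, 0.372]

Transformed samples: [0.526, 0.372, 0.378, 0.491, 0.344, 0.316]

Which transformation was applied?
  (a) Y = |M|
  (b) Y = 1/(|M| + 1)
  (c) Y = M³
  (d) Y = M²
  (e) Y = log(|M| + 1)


Checking option (e) Y = log(|M| + 1):
  M = 0.692 -> Y = 0.526 ✓
  M = 0.451 -> Y = 0.372 ✓
  M = 0.459 -> Y = 0.378 ✓
All samples match this transformation.

(e) log(|M| + 1)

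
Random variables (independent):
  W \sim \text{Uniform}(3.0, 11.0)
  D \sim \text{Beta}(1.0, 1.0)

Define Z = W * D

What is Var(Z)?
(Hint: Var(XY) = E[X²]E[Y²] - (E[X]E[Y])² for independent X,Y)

Var(XY) = E[X²]E[Y²] - (E[X]E[Y])²
E[W] = 7, Var(W) = 5.3333333
E[D] = 0.5, Var(D) = 0.083333333
E[W²] = 5.3333333 + 7² = 54.333333
E[D²] = 0.083333333 + 0.5² = 0.33333333
Var(Z) = 54.333333*0.33333333 - (7*0.5)²
= 18.111111 - 12.25 = 5.8611111

5.8611111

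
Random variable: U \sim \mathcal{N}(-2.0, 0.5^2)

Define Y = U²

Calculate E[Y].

Using E[X²] = Var(X) + (E[X])²:
E[U] = -2
Var(U) = 0.5^2 = 0.25
E[U²] = 0.25 + (-2)² = 0.25 + 4 = 4.25

4.25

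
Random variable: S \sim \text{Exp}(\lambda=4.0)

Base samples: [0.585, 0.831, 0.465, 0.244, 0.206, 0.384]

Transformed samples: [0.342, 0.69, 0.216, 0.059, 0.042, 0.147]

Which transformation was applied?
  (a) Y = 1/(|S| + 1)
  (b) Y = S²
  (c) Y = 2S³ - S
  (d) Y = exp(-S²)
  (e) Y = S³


Checking option (b) Y = S²:
  S = 0.585 -> Y = 0.342 ✓
  S = 0.831 -> Y = 0.69 ✓
  S = 0.465 -> Y = 0.216 ✓
All samples match this transformation.

(b) S²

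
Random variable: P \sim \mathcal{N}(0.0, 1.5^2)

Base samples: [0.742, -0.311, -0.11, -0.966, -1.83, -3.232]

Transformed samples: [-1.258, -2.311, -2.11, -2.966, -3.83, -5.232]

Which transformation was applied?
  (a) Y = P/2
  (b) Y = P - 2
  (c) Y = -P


Checking option (b) Y = P - 2:
  P = 0.742 -> Y = -1.258 ✓
  P = -0.311 -> Y = -2.311 ✓
  P = -0.11 -> Y = -2.11 ✓
All samples match this transformation.

(b) P - 2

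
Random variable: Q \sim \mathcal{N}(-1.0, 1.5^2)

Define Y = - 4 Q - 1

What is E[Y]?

For Y = -4Q - 1:
E[Y] = -4 * E[Q] - 1
E[Q] = -1.0 = -1
E[Y] = -4 * (-1) - 1 = 3

3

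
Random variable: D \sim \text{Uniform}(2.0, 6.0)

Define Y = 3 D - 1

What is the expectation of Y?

For Y = 3D - 1:
E[Y] = 3 * E[D] - 1
E[D] = (2 + 6)/2 = 4
E[Y] = 3 * 4 - 1 = 11

11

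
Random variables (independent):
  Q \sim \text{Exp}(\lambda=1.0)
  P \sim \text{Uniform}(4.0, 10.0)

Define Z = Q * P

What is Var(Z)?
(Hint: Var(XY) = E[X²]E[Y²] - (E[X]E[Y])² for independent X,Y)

Var(XY) = E[X²]E[Y²] - (E[X]E[Y])²
E[Q] = 1, Var(Q) = 1
E[P] = 7, Var(P) = 3
E[Q²] = 1 + 1² = 2
E[P²] = 3 + 7² = 52
Var(Z) = 2*52 - (1*7)²
= 104 - 49 = 55

55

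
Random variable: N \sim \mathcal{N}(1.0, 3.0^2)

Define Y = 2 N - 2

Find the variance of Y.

For Y = aN + b: Var(Y) = a² * Var(N)
Var(N) = 3.0^2 = 9
Var(Y) = 2² * 9 = 4 * 9 = 36

36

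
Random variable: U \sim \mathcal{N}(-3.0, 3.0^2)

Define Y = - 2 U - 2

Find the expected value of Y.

For Y = -2U - 2:
E[Y] = -2 * E[U] - 2
E[U] = -3.0 = -3
E[Y] = -2 * (-3) - 2 = 4

4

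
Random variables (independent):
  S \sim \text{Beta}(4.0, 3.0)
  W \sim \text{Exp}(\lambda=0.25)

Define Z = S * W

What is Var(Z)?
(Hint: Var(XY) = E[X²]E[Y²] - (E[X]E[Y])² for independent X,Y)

Var(XY) = E[X²]E[Y²] - (E[X]E[Y])²
E[S] = 0.57142857, Var(S) = 0.030612245
E[W] = 4, Var(W) = 16
E[S²] = 0.030612245 + 0.57142857² = 0.35714286
E[W²] = 16 + 4² = 32
Var(Z) = 0.35714286*32 - (0.57142857*4)²
= 11.428571 - 5.2244898 = 6.2040816

6.2040816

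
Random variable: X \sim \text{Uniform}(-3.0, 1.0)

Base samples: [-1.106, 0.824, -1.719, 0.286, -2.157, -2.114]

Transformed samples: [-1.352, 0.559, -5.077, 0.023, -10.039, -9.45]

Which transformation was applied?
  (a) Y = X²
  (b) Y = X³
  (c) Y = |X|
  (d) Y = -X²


Checking option (b) Y = X³:
  X = -1.106 -> Y = -1.352 ✓
  X = 0.824 -> Y = 0.559 ✓
  X = -1.719 -> Y = -5.077 ✓
All samples match this transformation.

(b) X³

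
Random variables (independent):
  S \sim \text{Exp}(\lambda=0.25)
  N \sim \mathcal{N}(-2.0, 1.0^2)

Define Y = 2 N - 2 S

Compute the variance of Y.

For independent RVs: Var(aX + bY) = a²Var(X) + b²Var(Y)
Var(S) = 16
Var(N) = 1
Var(Y) = (-2)²*16 + 2²*1
= 4*16 + 4*1 = 68

68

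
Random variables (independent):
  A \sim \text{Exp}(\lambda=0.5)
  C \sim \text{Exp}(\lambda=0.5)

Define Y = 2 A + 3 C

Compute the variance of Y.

For independent RVs: Var(aX + bY) = a²Var(X) + b²Var(Y)
Var(A) = 4
Var(C) = 4
Var(Y) = 2²*4 + 3²*4
= 4*4 + 9*4 = 52

52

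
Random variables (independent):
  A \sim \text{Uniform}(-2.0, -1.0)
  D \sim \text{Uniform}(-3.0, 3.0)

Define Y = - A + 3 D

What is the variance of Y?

For independent RVs: Var(aX + bY) = a²Var(X) + b²Var(Y)
Var(A) = 0.083333333
Var(D) = 3
Var(Y) = (-1)²*0.083333333 + 3²*3
= 1*0.083333333 + 9*3 = 27.083333

27.083333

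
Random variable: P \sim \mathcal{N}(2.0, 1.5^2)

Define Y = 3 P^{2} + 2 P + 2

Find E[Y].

E[Y] = 3*E[P²] + 2*E[P] + 2
E[P] = 2
E[P²] = Var(P) + (E[P])² = 2.25 + 4 = 6.25
E[Y] = 3*6.25 + 2*2 + 2 = 24.75

24.75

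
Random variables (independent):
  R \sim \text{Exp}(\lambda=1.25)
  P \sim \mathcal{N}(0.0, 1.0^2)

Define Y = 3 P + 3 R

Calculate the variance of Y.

For independent RVs: Var(aX + bY) = a²Var(X) + b²Var(Y)
Var(R) = 0.64
Var(P) = 1
Var(Y) = 3²*0.64 + 3²*1
= 9*0.64 + 9*1 = 14.76

14.76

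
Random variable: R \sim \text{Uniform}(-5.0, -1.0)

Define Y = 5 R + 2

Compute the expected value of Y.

For Y = 5R + 2:
E[Y] = 5 * E[R] + 2
E[R] = (-5 - 1)/2 = -3
E[Y] = 5 * (-3) + 2 = -13

-13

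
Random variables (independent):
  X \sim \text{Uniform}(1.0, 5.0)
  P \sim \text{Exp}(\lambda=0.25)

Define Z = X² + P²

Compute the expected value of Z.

E[Z] = E[X²] + E[P²]
E[X²] = Var(X) + E[X]² = 1.3333333 + 9 = 10.333333
E[P²] = Var(P) + E[P]² = 16 + 16 = 32
E[Z] = 10.333333 + 32 = 42.333333

42.333333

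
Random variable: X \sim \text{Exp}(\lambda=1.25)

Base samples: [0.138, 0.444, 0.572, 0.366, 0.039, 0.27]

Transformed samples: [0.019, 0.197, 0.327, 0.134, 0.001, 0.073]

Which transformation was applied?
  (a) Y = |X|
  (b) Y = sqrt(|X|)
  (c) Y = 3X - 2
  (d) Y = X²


Checking option (d) Y = X²:
  X = 0.138 -> Y = 0.019 ✓
  X = 0.444 -> Y = 0.197 ✓
  X = 0.572 -> Y = 0.327 ✓
All samples match this transformation.

(d) X²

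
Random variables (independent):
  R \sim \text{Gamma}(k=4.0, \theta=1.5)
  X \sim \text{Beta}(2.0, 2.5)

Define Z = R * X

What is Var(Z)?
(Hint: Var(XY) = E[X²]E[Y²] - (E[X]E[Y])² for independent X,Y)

Var(XY) = E[X²]E[Y²] - (E[X]E[Y])²
E[R] = 6, Var(R) = 9
E[X] = 0.44444444, Var(X) = 0.044893378
E[R²] = 9 + 6² = 45
E[X²] = 0.044893378 + 0.44444444² = 0.24242424
Var(Z) = 45*0.24242424 - (6*0.44444444)²
= 10.909091 - 7.1111111 = 3.7979798

3.7979798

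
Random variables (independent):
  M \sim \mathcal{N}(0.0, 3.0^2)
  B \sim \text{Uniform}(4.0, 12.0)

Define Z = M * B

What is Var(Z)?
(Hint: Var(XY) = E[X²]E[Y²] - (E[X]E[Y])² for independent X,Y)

Var(XY) = E[X²]E[Y²] - (E[X]E[Y])²
E[M] = 0, Var(M) = 9
E[B] = 8, Var(B) = 5.3333333
E[M²] = 9 + 0² = 9
E[B²] = 5.3333333 + 8² = 69.333333
Var(Z) = 9*69.333333 - (0*8)²
= 624 - 0 = 624

624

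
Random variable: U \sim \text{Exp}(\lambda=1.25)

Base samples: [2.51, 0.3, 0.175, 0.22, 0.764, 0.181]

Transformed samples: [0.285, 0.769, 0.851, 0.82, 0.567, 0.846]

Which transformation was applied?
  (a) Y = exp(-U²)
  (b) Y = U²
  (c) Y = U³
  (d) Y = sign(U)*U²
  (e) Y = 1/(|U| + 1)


Checking option (e) Y = 1/(|U| + 1):
  U = 2.51 -> Y = 0.285 ✓
  U = 0.3 -> Y = 0.769 ✓
  U = 0.175 -> Y = 0.851 ✓
All samples match this transformation.

(e) 1/(|U| + 1)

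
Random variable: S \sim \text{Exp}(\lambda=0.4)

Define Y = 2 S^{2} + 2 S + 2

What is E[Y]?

E[Y] = 2*E[S²] + 2*E[S] + 2
E[S] = 2.5
E[S²] = Var(S) + (E[S])² = 6.25 + 6.25 = 12.5
E[Y] = 2*12.5 + 2*2.5 + 2 = 32

32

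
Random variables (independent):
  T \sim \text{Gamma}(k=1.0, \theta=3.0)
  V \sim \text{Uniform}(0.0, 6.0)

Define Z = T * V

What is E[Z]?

For independent RVs: E[XY] = E[X]*E[Y]
E[T] = 3
E[V] = 3
E[Z] = 3 * 3 = 9

9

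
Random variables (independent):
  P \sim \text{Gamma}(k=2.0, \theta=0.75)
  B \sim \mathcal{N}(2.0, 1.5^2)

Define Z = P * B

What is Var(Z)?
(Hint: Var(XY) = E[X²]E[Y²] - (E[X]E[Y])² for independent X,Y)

Var(XY) = E[X²]E[Y²] - (E[X]E[Y])²
E[P] = 1.5, Var(P) = 1.125
E[B] = 2, Var(B) = 2.25
E[P²] = 1.125 + 1.5² = 3.375
E[B²] = 2.25 + 2² = 6.25
Var(Z) = 3.375*6.25 - (1.5*2)²
= 21.09375 - 9 = 12.09375

12.09375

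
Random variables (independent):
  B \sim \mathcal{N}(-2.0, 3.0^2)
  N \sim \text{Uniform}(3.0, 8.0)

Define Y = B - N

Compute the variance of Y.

For independent RVs: Var(aX + bY) = a²Var(X) + b²Var(Y)
Var(B) = 9
Var(N) = 2.0833333
Var(Y) = 1²*9 + (-1)²*2.0833333
= 1*9 + 1*2.0833333 = 11.083333

11.083333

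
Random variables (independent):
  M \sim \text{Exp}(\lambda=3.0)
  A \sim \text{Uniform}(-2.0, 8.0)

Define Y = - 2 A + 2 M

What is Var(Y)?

For independent RVs: Var(aX + bY) = a²Var(X) + b²Var(Y)
Var(M) = 0.11111111
Var(A) = 8.3333333
Var(Y) = 2²*0.11111111 + (-2)²*8.3333333
= 4*0.11111111 + 4*8.3333333 = 33.777778

33.777778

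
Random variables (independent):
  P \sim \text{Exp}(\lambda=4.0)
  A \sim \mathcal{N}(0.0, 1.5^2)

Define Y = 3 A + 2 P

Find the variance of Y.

For independent RVs: Var(aX + bY) = a²Var(X) + b²Var(Y)
Var(P) = 0.0625
Var(A) = 2.25
Var(Y) = 2²*0.0625 + 3²*2.25
= 4*0.0625 + 9*2.25 = 20.5

20.5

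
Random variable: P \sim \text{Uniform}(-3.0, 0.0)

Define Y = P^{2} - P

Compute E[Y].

E[Y] = 1*E[P²] - 1*E[P]
E[P] = -1.5
E[P²] = Var(P) + (E[P])² = 0.75 + 2.25 = 3
E[Y] = 1*3 - 1*(-1.5) = 4.5

4.5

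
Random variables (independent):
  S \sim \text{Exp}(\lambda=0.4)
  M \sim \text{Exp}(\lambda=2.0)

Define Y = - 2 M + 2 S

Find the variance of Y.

For independent RVs: Var(aX + bY) = a²Var(X) + b²Var(Y)
Var(S) = 6.25
Var(M) = 0.25
Var(Y) = 2²*6.25 + (-2)²*0.25
= 4*6.25 + 4*0.25 = 26

26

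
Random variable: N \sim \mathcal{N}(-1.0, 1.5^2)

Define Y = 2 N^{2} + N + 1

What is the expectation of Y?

E[Y] = 2*E[N²] + 1*E[N] + 1
E[N] = -1
E[N²] = Var(N) + (E[N])² = 2.25 + 1 = 3.25
E[Y] = 2*3.25 + 1*(-1) + 1 = 6.5

6.5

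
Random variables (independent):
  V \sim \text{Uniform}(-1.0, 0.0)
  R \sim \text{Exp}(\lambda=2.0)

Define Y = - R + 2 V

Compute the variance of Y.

For independent RVs: Var(aX + bY) = a²Var(X) + b²Var(Y)
Var(V) = 0.083333333
Var(R) = 0.25
Var(Y) = 2²*0.083333333 + (-1)²*0.25
= 4*0.083333333 + 1*0.25 = 0.58333333

0.58333333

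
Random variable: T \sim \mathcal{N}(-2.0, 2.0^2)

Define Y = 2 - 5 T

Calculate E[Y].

For Y = -5T + 2:
E[Y] = -5 * E[T] + 2
E[T] = -2.0 = -2
E[Y] = -5 * (-2) + 2 = 12

12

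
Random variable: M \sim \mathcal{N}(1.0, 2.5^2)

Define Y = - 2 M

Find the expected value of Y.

For Y = -2M:
E[Y] = -2 * E[M]
E[M] = 1.0 = 1
E[Y] = -2 * 1 = -2

-2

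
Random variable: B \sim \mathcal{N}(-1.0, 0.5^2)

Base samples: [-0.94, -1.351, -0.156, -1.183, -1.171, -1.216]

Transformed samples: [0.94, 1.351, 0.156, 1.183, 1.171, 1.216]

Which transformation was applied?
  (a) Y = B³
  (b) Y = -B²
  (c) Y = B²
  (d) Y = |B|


Checking option (d) Y = |B|:
  B = -0.94 -> Y = 0.94 ✓
  B = -1.351 -> Y = 1.351 ✓
  B = -0.156 -> Y = 0.156 ✓
All samples match this transformation.

(d) |B|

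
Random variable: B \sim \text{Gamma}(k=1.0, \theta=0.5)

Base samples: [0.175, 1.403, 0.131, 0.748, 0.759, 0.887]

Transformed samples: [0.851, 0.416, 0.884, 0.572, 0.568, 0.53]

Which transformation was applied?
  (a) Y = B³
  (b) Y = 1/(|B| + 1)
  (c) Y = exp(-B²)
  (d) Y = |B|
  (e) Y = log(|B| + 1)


Checking option (b) Y = 1/(|B| + 1):
  B = 0.175 -> Y = 0.851 ✓
  B = 1.403 -> Y = 0.416 ✓
  B = 0.131 -> Y = 0.884 ✓
All samples match this transformation.

(b) 1/(|B| + 1)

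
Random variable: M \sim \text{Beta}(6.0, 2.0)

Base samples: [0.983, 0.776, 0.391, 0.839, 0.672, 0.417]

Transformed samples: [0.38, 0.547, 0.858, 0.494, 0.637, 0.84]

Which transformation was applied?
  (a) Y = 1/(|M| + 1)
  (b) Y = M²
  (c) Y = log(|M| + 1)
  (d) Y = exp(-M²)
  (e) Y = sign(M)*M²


Checking option (d) Y = exp(-M²):
  M = 0.983 -> Y = 0.38 ✓
  M = 0.776 -> Y = 0.547 ✓
  M = 0.391 -> Y = 0.858 ✓
All samples match this transformation.

(d) exp(-M²)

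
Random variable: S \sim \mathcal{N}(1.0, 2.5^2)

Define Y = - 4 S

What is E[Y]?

For Y = -4S:
E[Y] = -4 * E[S]
E[S] = 1.0 = 1
E[Y] = -4 * 1 = -4

-4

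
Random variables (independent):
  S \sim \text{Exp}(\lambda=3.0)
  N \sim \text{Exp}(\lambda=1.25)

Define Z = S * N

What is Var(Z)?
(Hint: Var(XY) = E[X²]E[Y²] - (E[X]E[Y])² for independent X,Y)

Var(XY) = E[X²]E[Y²] - (E[X]E[Y])²
E[S] = 0.33333333, Var(S) = 0.11111111
E[N] = 0.8, Var(N) = 0.64
E[S²] = 0.11111111 + 0.33333333² = 0.22222222
E[N²] = 0.64 + 0.8² = 1.28
Var(Z) = 0.22222222*1.28 - (0.33333333*0.8)²
= 0.28444444 - 0.071111111 = 0.21333333

0.21333333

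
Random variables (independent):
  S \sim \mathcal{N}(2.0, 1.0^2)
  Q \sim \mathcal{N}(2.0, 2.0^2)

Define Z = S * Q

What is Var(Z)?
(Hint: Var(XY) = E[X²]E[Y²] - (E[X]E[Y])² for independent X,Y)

Var(XY) = E[X²]E[Y²] - (E[X]E[Y])²
E[S] = 2, Var(S) = 1
E[Q] = 2, Var(Q) = 4
E[S²] = 1 + 2² = 5
E[Q²] = 4 + 2² = 8
Var(Z) = 5*8 - (2*2)²
= 40 - 16 = 24

24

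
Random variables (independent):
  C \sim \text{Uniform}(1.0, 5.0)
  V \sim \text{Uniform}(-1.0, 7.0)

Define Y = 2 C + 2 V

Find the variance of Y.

For independent RVs: Var(aX + bY) = a²Var(X) + b²Var(Y)
Var(C) = 1.3333333
Var(V) = 5.3333333
Var(Y) = 2²*1.3333333 + 2²*5.3333333
= 4*1.3333333 + 4*5.3333333 = 26.666667

26.666667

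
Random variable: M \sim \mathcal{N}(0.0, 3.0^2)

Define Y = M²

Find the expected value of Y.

Using E[X²] = Var(X) + (E[X])²:
E[M] = 0
Var(M) = 3.0^2 = 9
E[M²] = 9 + 0² = 9 + 0 = 9

9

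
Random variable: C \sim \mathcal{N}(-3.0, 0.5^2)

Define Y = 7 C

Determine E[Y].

For Y = 7C:
E[Y] = 7 * E[C]
E[C] = -3.0 = -3
E[Y] = 7 * (-3) = -21

-21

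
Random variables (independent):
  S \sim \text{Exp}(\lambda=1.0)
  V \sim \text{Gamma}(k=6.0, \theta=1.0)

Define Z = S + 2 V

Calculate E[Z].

E[Z] = 1*E[S] + 2*E[V]
E[S] = 1
E[V] = 6
E[Z] = 1*1 + 2*6 = 13

13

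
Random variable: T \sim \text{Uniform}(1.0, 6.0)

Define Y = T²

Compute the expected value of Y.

E[T²] = Var(T) + (E[T])² = 2.0833333 + 12.25 = 14.333333

14.333333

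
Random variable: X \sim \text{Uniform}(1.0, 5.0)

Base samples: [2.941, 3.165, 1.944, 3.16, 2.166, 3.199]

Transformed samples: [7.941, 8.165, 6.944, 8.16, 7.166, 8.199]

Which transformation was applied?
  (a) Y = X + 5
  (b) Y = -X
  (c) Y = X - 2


Checking option (a) Y = X + 5:
  X = 2.941 -> Y = 7.941 ✓
  X = 3.165 -> Y = 8.165 ✓
  X = 1.944 -> Y = 6.944 ✓
All samples match this transformation.

(a) X + 5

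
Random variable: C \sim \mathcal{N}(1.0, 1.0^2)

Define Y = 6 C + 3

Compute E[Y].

For Y = 6C + 3:
E[Y] = 6 * E[C] + 3
E[C] = 1.0 = 1
E[Y] = 6 * 1 + 3 = 9

9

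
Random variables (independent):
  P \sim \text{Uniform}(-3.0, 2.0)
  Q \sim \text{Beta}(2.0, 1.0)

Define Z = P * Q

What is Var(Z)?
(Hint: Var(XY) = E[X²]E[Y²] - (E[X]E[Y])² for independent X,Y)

Var(XY) = E[X²]E[Y²] - (E[X]E[Y])²
E[P] = -0.5, Var(P) = 2.0833333
E[Q] = 0.66666667, Var(Q) = 0.055555556
E[P²] = 2.0833333 + (-0.5)² = 2.3333333
E[Q²] = 0.055555556 + 0.66666667² = 0.5
Var(Z) = 2.3333333*0.5 - (-0.5*0.66666667)²
= 1.1666667 - 0.11111111 = 1.0555556

1.0555556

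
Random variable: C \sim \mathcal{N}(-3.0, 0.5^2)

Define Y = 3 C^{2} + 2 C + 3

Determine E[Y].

E[Y] = 3*E[C²] + 2*E[C] + 3
E[C] = -3
E[C²] = Var(C) + (E[C])² = 0.25 + 9 = 9.25
E[Y] = 3*9.25 + 2*(-3) + 3 = 24.75

24.75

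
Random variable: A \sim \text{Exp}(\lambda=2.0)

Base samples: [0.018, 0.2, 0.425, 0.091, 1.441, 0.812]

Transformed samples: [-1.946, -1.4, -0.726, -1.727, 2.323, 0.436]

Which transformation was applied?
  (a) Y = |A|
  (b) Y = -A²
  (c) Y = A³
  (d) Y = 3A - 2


Checking option (d) Y = 3A - 2:
  A = 0.018 -> Y = -1.946 ✓
  A = 0.2 -> Y = -1.4 ✓
  A = 0.425 -> Y = -0.726 ✓
All samples match this transformation.

(d) 3A - 2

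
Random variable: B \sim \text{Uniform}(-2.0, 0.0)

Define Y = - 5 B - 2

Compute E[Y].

For Y = -5B - 2:
E[Y] = -5 * E[B] - 2
E[B] = (-2 + 0)/2 = -1
E[Y] = -5 * (-1) - 2 = 3

3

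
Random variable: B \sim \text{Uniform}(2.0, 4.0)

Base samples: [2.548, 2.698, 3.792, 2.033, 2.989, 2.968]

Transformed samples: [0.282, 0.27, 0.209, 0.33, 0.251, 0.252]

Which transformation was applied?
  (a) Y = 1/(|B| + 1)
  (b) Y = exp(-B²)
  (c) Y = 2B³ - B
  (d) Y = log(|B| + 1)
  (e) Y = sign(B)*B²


Checking option (a) Y = 1/(|B| + 1):
  B = 2.548 -> Y = 0.282 ✓
  B = 2.698 -> Y = 0.27 ✓
  B = 3.792 -> Y = 0.209 ✓
All samples match this transformation.

(a) 1/(|B| + 1)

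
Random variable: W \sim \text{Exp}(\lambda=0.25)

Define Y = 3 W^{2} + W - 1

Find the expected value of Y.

E[Y] = 3*E[W²] + 1*E[W] - 1
E[W] = 4
E[W²] = Var(W) + (E[W])² = 16 + 16 = 32
E[Y] = 3*32 + 1*4 - 1 = 99

99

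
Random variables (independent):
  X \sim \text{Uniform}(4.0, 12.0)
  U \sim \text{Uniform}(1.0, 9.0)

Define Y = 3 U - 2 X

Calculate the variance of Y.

For independent RVs: Var(aX + bY) = a²Var(X) + b²Var(Y)
Var(X) = 5.3333333
Var(U) = 5.3333333
Var(Y) = (-2)²*5.3333333 + 3²*5.3333333
= 4*5.3333333 + 9*5.3333333 = 69.333333

69.333333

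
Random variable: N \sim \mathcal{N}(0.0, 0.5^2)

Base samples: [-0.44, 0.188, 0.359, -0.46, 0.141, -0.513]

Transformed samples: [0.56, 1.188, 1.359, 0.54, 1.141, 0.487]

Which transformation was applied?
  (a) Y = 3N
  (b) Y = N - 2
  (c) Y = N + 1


Checking option (c) Y = N + 1:
  N = -0.44 -> Y = 0.56 ✓
  N = 0.188 -> Y = 1.188 ✓
  N = 0.359 -> Y = 1.359 ✓
All samples match this transformation.

(c) N + 1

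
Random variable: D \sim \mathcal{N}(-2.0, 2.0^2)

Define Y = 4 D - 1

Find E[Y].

For Y = 4D - 1:
E[Y] = 4 * E[D] - 1
E[D] = -2.0 = -2
E[Y] = 4 * (-2) - 1 = -9

-9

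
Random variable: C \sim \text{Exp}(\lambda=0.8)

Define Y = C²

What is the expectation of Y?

E[C²] = Var(C) + (E[C])² = 1.5625 + 1.5625 = 3.125

3.125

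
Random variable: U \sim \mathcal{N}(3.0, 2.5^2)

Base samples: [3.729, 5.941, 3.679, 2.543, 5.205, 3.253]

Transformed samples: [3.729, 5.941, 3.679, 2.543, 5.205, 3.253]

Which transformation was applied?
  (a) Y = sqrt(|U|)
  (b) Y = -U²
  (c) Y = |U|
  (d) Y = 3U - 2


Checking option (c) Y = |U|:
  U = 3.729 -> Y = 3.729 ✓
  U = 5.941 -> Y = 5.941 ✓
  U = 3.679 -> Y = 3.679 ✓
All samples match this transformation.

(c) |U|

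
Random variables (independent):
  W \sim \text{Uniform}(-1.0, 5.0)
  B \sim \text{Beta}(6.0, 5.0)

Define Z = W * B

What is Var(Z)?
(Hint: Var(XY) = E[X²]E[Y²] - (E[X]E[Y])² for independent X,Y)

Var(XY) = E[X²]E[Y²] - (E[X]E[Y])²
E[W] = 2, Var(W) = 3
E[B] = 0.54545455, Var(B) = 0.020661157
E[W²] = 3 + 2² = 7
E[B²] = 0.020661157 + 0.54545455² = 0.31818182
Var(Z) = 7*0.31818182 - (2*0.54545455)²
= 2.2272727 - 1.1900826 = 1.0371901

1.0371901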